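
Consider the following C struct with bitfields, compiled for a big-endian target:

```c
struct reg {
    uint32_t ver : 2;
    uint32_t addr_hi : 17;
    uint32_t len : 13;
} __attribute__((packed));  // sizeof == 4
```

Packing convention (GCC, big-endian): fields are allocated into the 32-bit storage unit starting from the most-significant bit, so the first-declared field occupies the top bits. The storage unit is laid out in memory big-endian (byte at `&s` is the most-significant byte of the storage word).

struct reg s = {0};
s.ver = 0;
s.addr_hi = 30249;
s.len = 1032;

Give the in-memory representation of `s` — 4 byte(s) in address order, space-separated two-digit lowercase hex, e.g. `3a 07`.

0e c5 24 08

ver (2b) val=0 bits=0x0 at bit 30: 0x00000000
addr_hi (17b) val=30249 bits=0x7629 at bit 13: 0x0ec52000
len (13b) val=1032 bits=0x408 at bit 0: 0x0ec52408
word = 0x0ec52408 → big-endian bytes:
  [0]=0x0e  [1]=0xc5  [2]=0x24  [3]=0x08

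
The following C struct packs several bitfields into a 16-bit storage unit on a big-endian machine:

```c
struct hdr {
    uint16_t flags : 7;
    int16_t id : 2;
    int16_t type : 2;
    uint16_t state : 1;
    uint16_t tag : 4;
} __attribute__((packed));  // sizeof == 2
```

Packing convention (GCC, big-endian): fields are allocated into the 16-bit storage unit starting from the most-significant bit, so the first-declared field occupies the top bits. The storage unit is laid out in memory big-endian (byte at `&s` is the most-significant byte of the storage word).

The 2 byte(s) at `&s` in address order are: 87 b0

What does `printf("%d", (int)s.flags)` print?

67

[0]=0x87 [1]=0xb0 (big-endian) → word 0x87b0
flags [9+:7] = (word>>9) & 0x7f = 67  ←
id [7+:2] = (word>>7) & 0x3 = 3
type [5+:2] = (word>>5) & 0x3 = 1
state [4+:1] = (word>>4) & 0x1 = 1
tag [0+:4] = (word>>0) & 0xf = 0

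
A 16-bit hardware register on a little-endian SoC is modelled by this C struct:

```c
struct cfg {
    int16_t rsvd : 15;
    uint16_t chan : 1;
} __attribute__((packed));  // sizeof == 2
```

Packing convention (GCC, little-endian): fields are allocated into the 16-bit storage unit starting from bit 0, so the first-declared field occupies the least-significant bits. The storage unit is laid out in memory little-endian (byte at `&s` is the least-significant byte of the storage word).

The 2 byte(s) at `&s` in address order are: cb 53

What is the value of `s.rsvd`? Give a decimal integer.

-11317

[0]=0xcb [1]=0x53 (little-endian) → word 0x53cb
rsvd [0+:15] = (word>>0) & 0x7fff = 21451  ←
chan [15+:1] = (word>>15) & 0x1 = 0
rsvd signed 15b, MSB=1: 21451 - 32768 = -11317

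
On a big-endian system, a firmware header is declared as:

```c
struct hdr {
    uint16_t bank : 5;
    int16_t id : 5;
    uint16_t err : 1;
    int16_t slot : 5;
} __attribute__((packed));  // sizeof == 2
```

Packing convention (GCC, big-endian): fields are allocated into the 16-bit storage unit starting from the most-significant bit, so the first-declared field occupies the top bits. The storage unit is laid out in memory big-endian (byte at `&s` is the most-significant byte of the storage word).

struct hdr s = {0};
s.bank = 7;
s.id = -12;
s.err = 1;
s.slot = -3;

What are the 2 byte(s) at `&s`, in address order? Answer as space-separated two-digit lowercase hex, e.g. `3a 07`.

3d 3d

bank (5b) val=7 bits=0x7 at bit 11: 0x3800
id (5b) val=-12 bits=0x14 at bit 6: 0x3d00
err (1b) val=1 bits=0x1 at bit 5: 0x3d20
slot (5b) val=-3 bits=0x1d at bit 0: 0x3d3d
word = 0x3d3d → big-endian bytes:
  [0]=0x3d  [1]=0x3d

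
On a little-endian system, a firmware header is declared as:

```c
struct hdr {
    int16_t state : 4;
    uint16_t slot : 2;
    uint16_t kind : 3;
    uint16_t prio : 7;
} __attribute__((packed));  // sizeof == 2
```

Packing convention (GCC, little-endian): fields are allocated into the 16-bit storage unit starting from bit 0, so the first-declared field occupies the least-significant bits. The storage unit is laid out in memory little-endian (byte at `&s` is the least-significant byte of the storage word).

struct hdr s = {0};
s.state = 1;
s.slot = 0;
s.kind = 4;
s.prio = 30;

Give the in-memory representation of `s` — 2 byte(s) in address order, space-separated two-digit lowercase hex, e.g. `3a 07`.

01 3d

[0+:4] state=1 & 0xf = 0x1; word=0x0001
[4+:2] slot=0 & 0x3 = 0x0; word=0x0001
[6+:3] kind=4 & 0x7 = 0x4; word=0x0101
[9+:7] prio=30 & 0x7f = 0x1e; word=0x3d01
word = 0x3d01 → little-endian bytes:
  [0]=0x01  [1]=0x3d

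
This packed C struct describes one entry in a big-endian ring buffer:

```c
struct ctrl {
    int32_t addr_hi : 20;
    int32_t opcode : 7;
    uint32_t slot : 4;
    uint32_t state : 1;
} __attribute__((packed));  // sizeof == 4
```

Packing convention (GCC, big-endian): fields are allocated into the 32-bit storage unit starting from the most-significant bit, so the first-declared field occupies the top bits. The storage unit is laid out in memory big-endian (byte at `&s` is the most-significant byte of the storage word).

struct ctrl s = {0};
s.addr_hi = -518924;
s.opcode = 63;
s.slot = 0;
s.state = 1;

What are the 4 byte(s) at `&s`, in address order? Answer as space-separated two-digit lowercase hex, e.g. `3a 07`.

addr_hi (20b) val=-518924 bits=0x814f4 at bit 12: 0x814f4000
opcode (7b) val=63 bits=0x3f at bit 5: 0x814f47e0
slot (4b) val=0 bits=0x0 at bit 1: 0x814f47e0
state (1b) val=1 bits=0x1 at bit 0: 0x814f47e1
word = 0x814f47e1 → big-endian bytes:
  [0]=0x81  [1]=0x4f  [2]=0x47  [3]=0xe1

81 4f 47 e1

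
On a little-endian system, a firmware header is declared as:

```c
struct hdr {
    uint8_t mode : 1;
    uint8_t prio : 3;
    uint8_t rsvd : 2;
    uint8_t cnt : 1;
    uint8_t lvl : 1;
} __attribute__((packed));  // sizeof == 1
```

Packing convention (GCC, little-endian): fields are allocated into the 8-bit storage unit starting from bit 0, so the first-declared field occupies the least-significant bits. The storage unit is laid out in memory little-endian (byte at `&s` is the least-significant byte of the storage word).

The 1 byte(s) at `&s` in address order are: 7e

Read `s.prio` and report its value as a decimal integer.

7

[0]=0x7e (little-endian) → word 0x7e
mode:1 @ bit 0 → (0x7e>>0)&0x1 = 0x0
prio:3 @ bit 1 → (0x7e>>1)&0x7 = 0x7  ←
rsvd:2 @ bit 4 → (0x7e>>4)&0x3 = 0x3
cnt:1 @ bit 6 → (0x7e>>6)&0x1 = 0x1
lvl:1 @ bit 7 → (0x7e>>7)&0x1 = 0x0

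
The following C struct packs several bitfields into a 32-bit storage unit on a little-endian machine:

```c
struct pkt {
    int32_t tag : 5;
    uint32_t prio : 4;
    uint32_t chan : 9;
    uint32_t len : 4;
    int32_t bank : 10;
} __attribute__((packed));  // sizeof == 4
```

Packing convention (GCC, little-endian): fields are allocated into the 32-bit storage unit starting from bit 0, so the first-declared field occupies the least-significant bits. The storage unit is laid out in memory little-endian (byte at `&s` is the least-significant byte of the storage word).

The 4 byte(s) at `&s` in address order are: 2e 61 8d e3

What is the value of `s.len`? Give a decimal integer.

3

[0]=0x2e [1]=0x61 [2]=0x8d [3]=0xe3 (little-endian) → word 0xe38d612e
tag [0+:5] = (word>>0) & 0x1f = 14
prio [5+:4] = (word>>5) & 0xf = 9
chan [9+:9] = (word>>9) & 0x1ff = 176
len [18+:4] = (word>>18) & 0xf = 3  ←
bank [22+:10] = (word>>22) & 0x3ff = 910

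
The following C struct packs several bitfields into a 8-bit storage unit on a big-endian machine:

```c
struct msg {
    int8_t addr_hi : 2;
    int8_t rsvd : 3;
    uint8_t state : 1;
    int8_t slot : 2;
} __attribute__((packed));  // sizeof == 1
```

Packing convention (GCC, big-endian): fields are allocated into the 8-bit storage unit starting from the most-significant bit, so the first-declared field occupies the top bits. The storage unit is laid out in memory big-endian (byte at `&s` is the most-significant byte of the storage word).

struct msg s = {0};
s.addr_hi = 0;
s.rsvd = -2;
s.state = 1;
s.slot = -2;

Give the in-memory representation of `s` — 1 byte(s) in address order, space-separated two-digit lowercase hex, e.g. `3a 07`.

36

addr_hi (2b) val=0 bits=0x0 at bit 6: 0x00
rsvd (3b) val=-2 bits=0x6 at bit 3: 0x30
state (1b) val=1 bits=0x1 at bit 2: 0x34
slot (2b) val=-2 bits=0x2 at bit 0: 0x36
word = 0x36 → big-endian bytes:
  [0]=0x36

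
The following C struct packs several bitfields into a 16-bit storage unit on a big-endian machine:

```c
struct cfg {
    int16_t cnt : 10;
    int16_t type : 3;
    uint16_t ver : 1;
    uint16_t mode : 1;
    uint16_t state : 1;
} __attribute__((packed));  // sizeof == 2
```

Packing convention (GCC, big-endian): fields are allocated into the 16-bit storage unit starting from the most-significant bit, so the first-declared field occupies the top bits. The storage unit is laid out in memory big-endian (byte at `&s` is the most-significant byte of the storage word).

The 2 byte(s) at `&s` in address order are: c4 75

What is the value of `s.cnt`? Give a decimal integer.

-239

[0]=0xc4 [1]=0x75 (big-endian) → word 0xc475
cnt:10 @ bit 6 → (0xc475>>6)&0x3ff = 0x311  ←
type:3 @ bit 3 → (0xc475>>3)&0x7 = 0x6
ver:1 @ bit 2 → (0xc475>>2)&0x1 = 0x1
mode:1 @ bit 1 → (0xc475>>1)&0x1 = 0x0
state:1 @ bit 0 → (0xc475>>0)&0x1 = 0x1
cnt signed 10b, MSB=1: 785 - 1024 = -239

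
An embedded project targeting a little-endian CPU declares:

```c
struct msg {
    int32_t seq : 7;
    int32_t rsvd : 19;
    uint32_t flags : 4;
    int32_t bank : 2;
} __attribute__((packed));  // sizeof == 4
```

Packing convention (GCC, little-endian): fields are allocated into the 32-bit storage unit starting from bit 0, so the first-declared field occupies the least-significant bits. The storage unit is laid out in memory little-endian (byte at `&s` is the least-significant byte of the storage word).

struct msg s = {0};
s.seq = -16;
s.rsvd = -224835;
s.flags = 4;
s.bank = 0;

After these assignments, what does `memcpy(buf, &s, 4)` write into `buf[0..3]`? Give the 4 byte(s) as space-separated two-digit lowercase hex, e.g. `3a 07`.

seq:7 = -16 → 0x70 << 0 → word 0x00000070
rsvd:19 = -224835 → 0x491bd << 7 → word 0x0248def0
flags:4 = 4 → 0x4 << 26 → word 0x1248def0
bank:2 = 0 → 0x0 << 30 → word 0x1248def0
word = 0x1248def0 → little-endian bytes:
  [0]=0xf0  [1]=0xde  [2]=0x48  [3]=0x12

f0 de 48 12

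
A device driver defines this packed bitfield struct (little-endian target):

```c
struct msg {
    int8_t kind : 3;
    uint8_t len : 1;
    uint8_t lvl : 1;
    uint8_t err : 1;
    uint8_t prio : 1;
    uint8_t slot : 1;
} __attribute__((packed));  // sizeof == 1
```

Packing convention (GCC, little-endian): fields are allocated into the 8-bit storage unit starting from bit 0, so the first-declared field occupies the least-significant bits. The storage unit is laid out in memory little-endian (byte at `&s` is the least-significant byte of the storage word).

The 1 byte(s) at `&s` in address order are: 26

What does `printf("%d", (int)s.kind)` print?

[0]=0x26 (little-endian) → word 0x26
kind:3 @ bit 0 → (0x26>>0)&0x7 = 0x6  ←
len:1 @ bit 3 → (0x26>>3)&0x1 = 0x0
lvl:1 @ bit 4 → (0x26>>4)&0x1 = 0x0
err:1 @ bit 5 → (0x26>>5)&0x1 = 0x1
prio:1 @ bit 6 → (0x26>>6)&0x1 = 0x0
slot:1 @ bit 7 → (0x26>>7)&0x1 = 0x0
kind signed 3b, MSB=1: 6 - 8 = -2

-2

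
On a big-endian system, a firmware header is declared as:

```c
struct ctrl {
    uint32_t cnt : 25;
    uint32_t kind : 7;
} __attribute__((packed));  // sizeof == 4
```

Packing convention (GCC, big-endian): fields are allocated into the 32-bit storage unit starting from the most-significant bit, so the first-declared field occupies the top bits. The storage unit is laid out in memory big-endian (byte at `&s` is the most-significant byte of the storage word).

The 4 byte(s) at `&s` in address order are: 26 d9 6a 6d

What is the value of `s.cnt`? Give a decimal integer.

5092052

[0]=0x26 [1]=0xd9 [2]=0x6a [3]=0x6d (big-endian) → word 0x26d96a6d
cnt [7+:25] = (word>>7) & 0x1ffffff = 5092052  ←
kind [0+:7] = (word>>0) & 0x7f = 109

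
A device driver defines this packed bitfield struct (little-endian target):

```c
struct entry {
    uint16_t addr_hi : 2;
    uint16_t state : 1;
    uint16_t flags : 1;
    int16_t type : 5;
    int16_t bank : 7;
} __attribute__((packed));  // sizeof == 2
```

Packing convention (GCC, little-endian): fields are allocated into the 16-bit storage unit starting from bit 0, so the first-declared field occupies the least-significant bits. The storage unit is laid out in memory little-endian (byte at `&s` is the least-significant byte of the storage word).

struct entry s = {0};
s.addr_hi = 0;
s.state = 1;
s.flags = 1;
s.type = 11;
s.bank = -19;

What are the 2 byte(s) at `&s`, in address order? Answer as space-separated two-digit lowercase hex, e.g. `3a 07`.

bc da

[0+:2] addr_hi=0 & 0x3 = 0x0; word=0x0000
[2+:1] state=1 & 0x1 = 0x1; word=0x0004
[3+:1] flags=1 & 0x1 = 0x1; word=0x000c
[4+:5] type=11 & 0x1f = 0xb; word=0x00bc
[9+:7] bank=-19 & 0x7f = 0x6d; word=0xdabc
word = 0xdabc → little-endian bytes:
  [0]=0xbc  [1]=0xda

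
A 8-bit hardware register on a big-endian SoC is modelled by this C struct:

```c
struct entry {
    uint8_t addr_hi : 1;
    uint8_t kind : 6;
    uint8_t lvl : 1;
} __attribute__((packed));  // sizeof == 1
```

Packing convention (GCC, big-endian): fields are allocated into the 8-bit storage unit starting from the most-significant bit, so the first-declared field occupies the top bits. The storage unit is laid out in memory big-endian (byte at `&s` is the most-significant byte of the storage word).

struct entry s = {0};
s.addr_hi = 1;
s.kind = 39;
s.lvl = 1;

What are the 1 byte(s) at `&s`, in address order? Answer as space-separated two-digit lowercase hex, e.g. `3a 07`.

[7+:1] addr_hi=1 & 0x1 = 0x1; word=0x80
[1+:6] kind=39 & 0x3f = 0x27; word=0xce
[0+:1] lvl=1 & 0x1 = 0x1; word=0xcf
word = 0xcf → big-endian bytes:
  [0]=0xcf

cf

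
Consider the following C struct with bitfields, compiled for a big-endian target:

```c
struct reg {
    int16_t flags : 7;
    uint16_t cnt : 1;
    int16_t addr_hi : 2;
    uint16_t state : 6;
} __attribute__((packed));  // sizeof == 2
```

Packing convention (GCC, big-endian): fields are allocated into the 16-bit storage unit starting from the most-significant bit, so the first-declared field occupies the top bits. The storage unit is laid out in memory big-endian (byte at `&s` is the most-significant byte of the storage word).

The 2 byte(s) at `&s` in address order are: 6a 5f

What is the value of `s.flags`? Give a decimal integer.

53

[0]=0x6a [1]=0x5f (big-endian) → word 0x6a5f
flags:7 @ bit 9 → (0x6a5f>>9)&0x7f = 0x35  ←
cnt:1 @ bit 8 → (0x6a5f>>8)&0x1 = 0x0
addr_hi:2 @ bit 6 → (0x6a5f>>6)&0x3 = 0x1
state:6 @ bit 0 → (0x6a5f>>0)&0x3f = 0x1f
flags signed 7b, MSB=0: value = 53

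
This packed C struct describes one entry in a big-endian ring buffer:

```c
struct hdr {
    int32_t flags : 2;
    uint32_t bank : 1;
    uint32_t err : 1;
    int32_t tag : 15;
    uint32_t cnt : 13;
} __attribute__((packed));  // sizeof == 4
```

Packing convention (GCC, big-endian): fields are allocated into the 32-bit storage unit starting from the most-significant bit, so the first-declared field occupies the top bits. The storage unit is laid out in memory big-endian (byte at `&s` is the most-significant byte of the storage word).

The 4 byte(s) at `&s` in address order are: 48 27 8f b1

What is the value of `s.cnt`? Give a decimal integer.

[0]=0x48 [1]=0x27 [2]=0x8f [3]=0xb1 (big-endian) → word 0x48278fb1
flags [30+:2] = (word>>30) & 0x3 = 1
bank [29+:1] = (word>>29) & 0x1 = 0
err [28+:1] = (word>>28) & 0x1 = 0
tag [13+:15] = (word>>13) & 0x7fff = 16700
cnt [0+:13] = (word>>0) & 0x1fff = 4017  ←

4017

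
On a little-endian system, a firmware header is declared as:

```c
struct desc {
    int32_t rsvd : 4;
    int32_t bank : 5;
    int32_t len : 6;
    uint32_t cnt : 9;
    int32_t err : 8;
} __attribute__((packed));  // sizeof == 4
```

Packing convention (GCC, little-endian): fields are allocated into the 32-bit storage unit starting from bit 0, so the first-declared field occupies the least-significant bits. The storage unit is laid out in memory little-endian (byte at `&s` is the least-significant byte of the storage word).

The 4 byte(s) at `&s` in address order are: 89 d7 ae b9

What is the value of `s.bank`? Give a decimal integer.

-8

[0]=0x89 [1]=0xd7 [2]=0xae [3]=0xb9 (little-endian) → word 0xb9aed789
rsvd [0+:4] = (word>>0) & 0xf = 9
bank [4+:5] = (word>>4) & 0x1f = 24  ←
len [9+:6] = (word>>9) & 0x3f = 43
cnt [15+:9] = (word>>15) & 0x1ff = 349
err [24+:8] = (word>>24) & 0xff = 185
bank signed 5b, MSB=1: 24 - 32 = -8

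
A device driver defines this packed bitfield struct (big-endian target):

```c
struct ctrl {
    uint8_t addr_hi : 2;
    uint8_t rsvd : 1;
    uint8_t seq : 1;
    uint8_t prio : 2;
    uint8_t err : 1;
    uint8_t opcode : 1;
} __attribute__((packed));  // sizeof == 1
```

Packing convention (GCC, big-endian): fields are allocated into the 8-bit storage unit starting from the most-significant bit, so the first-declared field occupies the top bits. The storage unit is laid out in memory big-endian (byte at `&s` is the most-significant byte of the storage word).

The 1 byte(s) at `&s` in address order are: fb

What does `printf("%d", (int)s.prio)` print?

[0]=0xfb (big-endian) → word 0xfb
addr_hi:2 @ bit 6 → (0xfb>>6)&0x3 = 0x3
rsvd:1 @ bit 5 → (0xfb>>5)&0x1 = 0x1
seq:1 @ bit 4 → (0xfb>>4)&0x1 = 0x1
prio:2 @ bit 2 → (0xfb>>2)&0x3 = 0x2  ←
err:1 @ bit 1 → (0xfb>>1)&0x1 = 0x1
opcode:1 @ bit 0 → (0xfb>>0)&0x1 = 0x1

2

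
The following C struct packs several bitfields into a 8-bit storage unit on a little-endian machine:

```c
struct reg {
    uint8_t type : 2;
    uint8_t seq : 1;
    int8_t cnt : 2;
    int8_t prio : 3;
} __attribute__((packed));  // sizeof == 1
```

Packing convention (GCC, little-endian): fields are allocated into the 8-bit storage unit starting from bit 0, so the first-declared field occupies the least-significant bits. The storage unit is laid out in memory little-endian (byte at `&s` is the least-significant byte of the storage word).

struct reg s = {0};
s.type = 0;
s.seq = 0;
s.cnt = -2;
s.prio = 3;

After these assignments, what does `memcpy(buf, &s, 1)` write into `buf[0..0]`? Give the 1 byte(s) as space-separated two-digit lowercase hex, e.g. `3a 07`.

type:2 = 0 → 0x0 << 0 → word 0x00
seq:1 = 0 → 0x0 << 2 → word 0x00
cnt:2 = -2 → 0x2 << 3 → word 0x10
prio:3 = 3 → 0x3 << 5 → word 0x70
word = 0x70 → little-endian bytes:
  [0]=0x70

70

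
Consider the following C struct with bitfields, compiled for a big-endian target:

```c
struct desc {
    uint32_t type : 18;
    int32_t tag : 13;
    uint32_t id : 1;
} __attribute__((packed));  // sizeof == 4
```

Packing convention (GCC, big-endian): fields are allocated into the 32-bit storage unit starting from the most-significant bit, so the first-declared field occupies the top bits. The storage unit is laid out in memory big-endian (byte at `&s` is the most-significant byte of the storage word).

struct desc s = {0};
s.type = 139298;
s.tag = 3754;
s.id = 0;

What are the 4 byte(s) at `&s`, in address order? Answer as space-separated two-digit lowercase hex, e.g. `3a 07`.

type (18b) val=139298 bits=0x22022 at bit 14: 0x88088000
tag (13b) val=3754 bits=0xeaa at bit 1: 0x88089d54
id (1b) val=0 bits=0x0 at bit 0: 0x88089d54
word = 0x88089d54 → big-endian bytes:
  [0]=0x88  [1]=0x08  [2]=0x9d  [3]=0x54

88 08 9d 54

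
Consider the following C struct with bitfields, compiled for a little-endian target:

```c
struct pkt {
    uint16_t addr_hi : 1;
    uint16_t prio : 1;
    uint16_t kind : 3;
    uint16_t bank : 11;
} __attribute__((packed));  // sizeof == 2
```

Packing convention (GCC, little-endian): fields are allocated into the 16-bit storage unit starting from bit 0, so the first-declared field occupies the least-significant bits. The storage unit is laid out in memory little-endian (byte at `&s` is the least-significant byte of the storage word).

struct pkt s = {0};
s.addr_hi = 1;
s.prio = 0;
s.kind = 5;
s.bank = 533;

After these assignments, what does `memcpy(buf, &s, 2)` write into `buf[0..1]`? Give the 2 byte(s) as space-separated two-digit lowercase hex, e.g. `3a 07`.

addr_hi:1 = 1 → 0x1 << 0 → word 0x0001
prio:1 = 0 → 0x0 << 1 → word 0x0001
kind:3 = 5 → 0x5 << 2 → word 0x0015
bank:11 = 533 → 0x215 << 5 → word 0x42b5
word = 0x42b5 → little-endian bytes:
  [0]=0xb5  [1]=0x42

b5 42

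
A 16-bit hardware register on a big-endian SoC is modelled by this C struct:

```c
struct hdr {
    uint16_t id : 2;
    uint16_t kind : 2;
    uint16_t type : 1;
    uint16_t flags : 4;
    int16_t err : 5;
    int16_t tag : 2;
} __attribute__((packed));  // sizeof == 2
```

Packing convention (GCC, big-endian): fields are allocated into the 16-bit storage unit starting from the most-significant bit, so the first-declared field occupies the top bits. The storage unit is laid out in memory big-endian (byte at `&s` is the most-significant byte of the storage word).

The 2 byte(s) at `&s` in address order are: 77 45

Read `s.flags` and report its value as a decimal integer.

14

[0]=0x77 [1]=0x45 (big-endian) → word 0x7745
id [14+:2] = (word>>14) & 0x3 = 1
kind [12+:2] = (word>>12) & 0x3 = 3
type [11+:1] = (word>>11) & 0x1 = 0
flags [7+:4] = (word>>7) & 0xf = 14  ←
err [2+:5] = (word>>2) & 0x1f = 17
tag [0+:2] = (word>>0) & 0x3 = 1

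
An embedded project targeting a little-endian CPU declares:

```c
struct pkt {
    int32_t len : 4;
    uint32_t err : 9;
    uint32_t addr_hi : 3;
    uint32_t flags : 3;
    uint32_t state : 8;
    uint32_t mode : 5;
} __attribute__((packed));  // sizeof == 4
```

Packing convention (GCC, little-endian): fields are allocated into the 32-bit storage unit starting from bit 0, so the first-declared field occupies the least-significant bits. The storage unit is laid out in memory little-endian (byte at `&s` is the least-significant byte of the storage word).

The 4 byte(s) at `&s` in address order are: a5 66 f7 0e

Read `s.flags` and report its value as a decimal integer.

[0]=0xa5 [1]=0x66 [2]=0xf7 [3]=0x0e (little-endian) → word 0x0ef766a5
len:4 @ bit 0 → (0x0ef766a5>>0)&0xf = 0x5
err:9 @ bit 4 → (0x0ef766a5>>4)&0x1ff = 0x6a
addr_hi:3 @ bit 13 → (0x0ef766a5>>13)&0x7 = 0x3
flags:3 @ bit 16 → (0x0ef766a5>>16)&0x7 = 0x7  ←
state:8 @ bit 19 → (0x0ef766a5>>19)&0xff = 0xde
mode:5 @ bit 27 → (0x0ef766a5>>27)&0x1f = 0x1

7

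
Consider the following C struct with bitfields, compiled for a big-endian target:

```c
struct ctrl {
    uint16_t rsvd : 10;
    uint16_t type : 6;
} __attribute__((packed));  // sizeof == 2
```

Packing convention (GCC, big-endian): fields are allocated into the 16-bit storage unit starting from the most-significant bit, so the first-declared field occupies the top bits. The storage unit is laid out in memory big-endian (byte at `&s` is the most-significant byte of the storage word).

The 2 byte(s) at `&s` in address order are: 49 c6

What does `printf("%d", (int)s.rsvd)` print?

[0]=0x49 [1]=0xc6 (big-endian) → word 0x49c6
rsvd [6+:10] = (word>>6) & 0x3ff = 295  ←
type [0+:6] = (word>>0) & 0x3f = 6

295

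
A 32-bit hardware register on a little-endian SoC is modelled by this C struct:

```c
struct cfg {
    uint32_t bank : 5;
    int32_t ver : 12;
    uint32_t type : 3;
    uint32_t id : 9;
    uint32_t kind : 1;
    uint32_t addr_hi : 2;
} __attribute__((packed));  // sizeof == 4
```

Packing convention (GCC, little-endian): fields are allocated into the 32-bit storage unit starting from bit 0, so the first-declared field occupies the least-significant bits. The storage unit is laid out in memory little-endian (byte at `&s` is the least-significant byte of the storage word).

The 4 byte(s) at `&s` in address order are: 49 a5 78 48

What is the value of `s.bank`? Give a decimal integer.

9

[0]=0x49 [1]=0xa5 [2]=0x78 [3]=0x48 (little-endian) → word 0x4878a549
bank:5 @ bit 0 → (0x4878a549>>0)&0x1f = 0x9  ←
ver:12 @ bit 5 → (0x4878a549>>5)&0xfff = 0x52a
type:3 @ bit 17 → (0x4878a549>>17)&0x7 = 0x4
id:9 @ bit 20 → (0x4878a549>>20)&0x1ff = 0x87
kind:1 @ bit 29 → (0x4878a549>>29)&0x1 = 0x0
addr_hi:2 @ bit 30 → (0x4878a549>>30)&0x3 = 0x1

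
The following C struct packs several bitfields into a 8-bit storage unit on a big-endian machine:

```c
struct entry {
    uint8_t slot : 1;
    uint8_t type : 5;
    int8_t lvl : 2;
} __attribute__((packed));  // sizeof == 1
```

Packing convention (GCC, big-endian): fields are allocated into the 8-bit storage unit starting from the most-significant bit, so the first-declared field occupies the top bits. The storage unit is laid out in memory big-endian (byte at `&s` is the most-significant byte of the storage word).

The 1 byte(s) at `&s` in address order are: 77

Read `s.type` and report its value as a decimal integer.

29

[0]=0x77 (big-endian) → word 0x77
slot [7+:1] = (word>>7) & 0x1 = 0
type [2+:5] = (word>>2) & 0x1f = 29  ←
lvl [0+:2] = (word>>0) & 0x3 = 3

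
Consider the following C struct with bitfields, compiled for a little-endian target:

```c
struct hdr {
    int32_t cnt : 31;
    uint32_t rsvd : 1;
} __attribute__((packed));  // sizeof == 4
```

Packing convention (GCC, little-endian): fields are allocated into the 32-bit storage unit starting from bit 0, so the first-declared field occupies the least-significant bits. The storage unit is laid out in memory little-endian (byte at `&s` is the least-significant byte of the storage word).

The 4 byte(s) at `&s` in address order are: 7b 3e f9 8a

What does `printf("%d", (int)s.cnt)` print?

[0]=0x7b [1]=0x3e [2]=0xf9 [3]=0x8a (little-endian) → word 0x8af93e7b
cnt:31 @ bit 0 → (0x8af93e7b>>0)&0x7fffffff = 0xaf93e7b  ←
rsvd:1 @ bit 31 → (0x8af93e7b>>31)&0x1 = 0x1
cnt signed 31b, MSB=0: value = 184106619

184106619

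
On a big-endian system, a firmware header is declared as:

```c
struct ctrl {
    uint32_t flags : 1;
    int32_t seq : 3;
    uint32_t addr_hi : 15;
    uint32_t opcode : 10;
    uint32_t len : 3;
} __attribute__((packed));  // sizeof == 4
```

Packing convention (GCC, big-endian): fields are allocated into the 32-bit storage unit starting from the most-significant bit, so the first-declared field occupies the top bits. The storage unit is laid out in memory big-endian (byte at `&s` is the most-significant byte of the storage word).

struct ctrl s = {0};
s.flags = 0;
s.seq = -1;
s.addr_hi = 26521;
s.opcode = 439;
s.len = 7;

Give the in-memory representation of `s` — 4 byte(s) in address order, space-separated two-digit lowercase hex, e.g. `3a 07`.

flags:1 = 0 → 0x0 << 31 → word 0x00000000
seq:3 = -1 → 0x7 << 28 → word 0x70000000
addr_hi:15 = 26521 → 0x6799 << 13 → word 0x7cf32000
opcode:10 = 439 → 0x1b7 << 3 → word 0x7cf32db8
len:3 = 7 → 0x7 << 0 → word 0x7cf32dbf
word = 0x7cf32dbf → big-endian bytes:
  [0]=0x7c  [1]=0xf3  [2]=0x2d  [3]=0xbf

7c f3 2d bf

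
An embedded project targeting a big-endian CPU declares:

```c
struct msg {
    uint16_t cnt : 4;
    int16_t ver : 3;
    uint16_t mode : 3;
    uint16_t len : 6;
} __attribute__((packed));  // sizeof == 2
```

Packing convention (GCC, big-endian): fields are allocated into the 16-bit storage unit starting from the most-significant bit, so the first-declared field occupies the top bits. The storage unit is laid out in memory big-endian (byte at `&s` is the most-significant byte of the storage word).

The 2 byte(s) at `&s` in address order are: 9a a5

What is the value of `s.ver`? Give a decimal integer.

[0]=0x9a [1]=0xa5 (big-endian) → word 0x9aa5
cnt:4 @ bit 12 → (0x9aa5>>12)&0xf = 0x9
ver:3 @ bit 9 → (0x9aa5>>9)&0x7 = 0x5  ←
mode:3 @ bit 6 → (0x9aa5>>6)&0x7 = 0x2
len:6 @ bit 0 → (0x9aa5>>0)&0x3f = 0x25
ver signed 3b, MSB=1: 5 - 8 = -3

-3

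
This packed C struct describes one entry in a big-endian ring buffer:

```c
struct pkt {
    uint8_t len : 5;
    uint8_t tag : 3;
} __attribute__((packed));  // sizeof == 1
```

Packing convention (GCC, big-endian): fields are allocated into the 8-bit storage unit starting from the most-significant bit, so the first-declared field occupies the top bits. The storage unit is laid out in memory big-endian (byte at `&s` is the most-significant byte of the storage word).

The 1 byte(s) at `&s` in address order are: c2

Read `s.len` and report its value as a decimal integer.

[0]=0xc2 (big-endian) → word 0xc2
len:5 @ bit 3 → (0xc2>>3)&0x1f = 0x18  ←
tag:3 @ bit 0 → (0xc2>>0)&0x7 = 0x2

24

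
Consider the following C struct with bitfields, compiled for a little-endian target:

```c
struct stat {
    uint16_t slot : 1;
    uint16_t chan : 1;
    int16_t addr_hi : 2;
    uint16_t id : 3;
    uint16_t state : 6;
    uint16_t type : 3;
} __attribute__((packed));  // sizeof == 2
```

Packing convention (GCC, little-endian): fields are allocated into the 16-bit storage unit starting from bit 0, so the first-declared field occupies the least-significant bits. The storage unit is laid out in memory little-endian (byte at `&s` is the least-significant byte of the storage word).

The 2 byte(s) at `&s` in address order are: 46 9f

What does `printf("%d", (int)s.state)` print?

62

[0]=0x46 [1]=0x9f (little-endian) → word 0x9f46
slot:1 @ bit 0 → (0x9f46>>0)&0x1 = 0x0
chan:1 @ bit 1 → (0x9f46>>1)&0x1 = 0x1
addr_hi:2 @ bit 2 → (0x9f46>>2)&0x3 = 0x1
id:3 @ bit 4 → (0x9f46>>4)&0x7 = 0x4
state:6 @ bit 7 → (0x9f46>>7)&0x3f = 0x3e  ←
type:3 @ bit 13 → (0x9f46>>13)&0x7 = 0x4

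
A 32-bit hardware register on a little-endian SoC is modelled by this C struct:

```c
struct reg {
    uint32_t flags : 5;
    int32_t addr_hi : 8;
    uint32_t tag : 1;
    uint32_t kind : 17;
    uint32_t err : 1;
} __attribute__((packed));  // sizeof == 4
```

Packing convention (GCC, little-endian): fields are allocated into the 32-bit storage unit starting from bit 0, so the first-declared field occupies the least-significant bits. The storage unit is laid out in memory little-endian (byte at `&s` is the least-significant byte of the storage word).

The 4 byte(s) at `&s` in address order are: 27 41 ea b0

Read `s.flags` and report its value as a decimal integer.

7

[0]=0x27 [1]=0x41 [2]=0xea [3]=0xb0 (little-endian) → word 0xb0ea4127
flags [0+:5] = (word>>0) & 0x1f = 7  ←
addr_hi [5+:8] = (word>>5) & 0xff = 9
tag [13+:1] = (word>>13) & 0x1 = 0
kind [14+:17] = (word>>14) & 0x1ffff = 50089
err [31+:1] = (word>>31) & 0x1 = 1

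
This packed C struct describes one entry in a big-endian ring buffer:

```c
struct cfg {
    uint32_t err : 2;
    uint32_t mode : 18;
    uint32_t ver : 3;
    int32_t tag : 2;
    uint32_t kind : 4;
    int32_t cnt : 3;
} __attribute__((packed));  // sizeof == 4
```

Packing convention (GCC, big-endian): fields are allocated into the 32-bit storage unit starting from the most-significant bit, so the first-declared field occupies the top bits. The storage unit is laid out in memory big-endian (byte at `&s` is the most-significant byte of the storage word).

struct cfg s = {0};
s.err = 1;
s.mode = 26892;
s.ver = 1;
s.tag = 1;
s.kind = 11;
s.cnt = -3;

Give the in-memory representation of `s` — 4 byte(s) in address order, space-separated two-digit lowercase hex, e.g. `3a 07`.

46 90 c2 dd

[30+:2] err=1 & 0x3 = 0x1; word=0x40000000
[12+:18] mode=26892 & 0x3ffff = 0x690c; word=0x4690c000
[9+:3] ver=1 & 0x7 = 0x1; word=0x4690c200
[7+:2] tag=1 & 0x3 = 0x1; word=0x4690c280
[3+:4] kind=11 & 0xf = 0xb; word=0x4690c2d8
[0+:3] cnt=-3 & 0x7 = 0x5; word=0x4690c2dd
word = 0x4690c2dd → big-endian bytes:
  [0]=0x46  [1]=0x90  [2]=0xc2  [3]=0xdd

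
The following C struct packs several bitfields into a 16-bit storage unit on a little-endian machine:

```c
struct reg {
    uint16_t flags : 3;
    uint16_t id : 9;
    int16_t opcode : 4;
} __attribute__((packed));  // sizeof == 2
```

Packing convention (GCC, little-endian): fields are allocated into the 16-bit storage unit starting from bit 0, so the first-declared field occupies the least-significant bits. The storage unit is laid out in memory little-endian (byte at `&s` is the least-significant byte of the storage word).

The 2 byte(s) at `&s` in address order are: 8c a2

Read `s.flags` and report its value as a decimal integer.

[0]=0x8c [1]=0xa2 (little-endian) → word 0xa28c
flags:3 @ bit 0 → (0xa28c>>0)&0x7 = 0x4  ←
id:9 @ bit 3 → (0xa28c>>3)&0x1ff = 0x51
opcode:4 @ bit 12 → (0xa28c>>12)&0xf = 0xa

4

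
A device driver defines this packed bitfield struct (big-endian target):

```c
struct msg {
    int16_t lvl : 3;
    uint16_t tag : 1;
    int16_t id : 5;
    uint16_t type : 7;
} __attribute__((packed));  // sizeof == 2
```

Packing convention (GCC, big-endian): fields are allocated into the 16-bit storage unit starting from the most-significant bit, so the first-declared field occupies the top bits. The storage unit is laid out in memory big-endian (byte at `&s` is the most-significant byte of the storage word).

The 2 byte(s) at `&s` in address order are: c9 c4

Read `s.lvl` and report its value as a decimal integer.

[0]=0xc9 [1]=0xc4 (big-endian) → word 0xc9c4
lvl:3 @ bit 13 → (0xc9c4>>13)&0x7 = 0x6  ←
tag:1 @ bit 12 → (0xc9c4>>12)&0x1 = 0x0
id:5 @ bit 7 → (0xc9c4>>7)&0x1f = 0x13
type:7 @ bit 0 → (0xc9c4>>0)&0x7f = 0x44
lvl signed 3b, MSB=1: 6 - 8 = -2

-2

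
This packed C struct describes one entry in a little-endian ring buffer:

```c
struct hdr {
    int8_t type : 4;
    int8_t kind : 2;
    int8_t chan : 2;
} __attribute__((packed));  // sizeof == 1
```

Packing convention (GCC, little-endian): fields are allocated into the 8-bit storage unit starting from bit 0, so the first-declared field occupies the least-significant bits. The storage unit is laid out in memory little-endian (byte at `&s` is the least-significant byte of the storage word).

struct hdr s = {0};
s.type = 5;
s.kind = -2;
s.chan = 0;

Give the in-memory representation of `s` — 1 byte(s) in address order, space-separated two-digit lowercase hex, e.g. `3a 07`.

25

[0+:4] type=5 & 0xf = 0x5; word=0x05
[4+:2] kind=-2 & 0x3 = 0x2; word=0x25
[6+:2] chan=0 & 0x3 = 0x0; word=0x25
word = 0x25 → little-endian bytes:
  [0]=0x25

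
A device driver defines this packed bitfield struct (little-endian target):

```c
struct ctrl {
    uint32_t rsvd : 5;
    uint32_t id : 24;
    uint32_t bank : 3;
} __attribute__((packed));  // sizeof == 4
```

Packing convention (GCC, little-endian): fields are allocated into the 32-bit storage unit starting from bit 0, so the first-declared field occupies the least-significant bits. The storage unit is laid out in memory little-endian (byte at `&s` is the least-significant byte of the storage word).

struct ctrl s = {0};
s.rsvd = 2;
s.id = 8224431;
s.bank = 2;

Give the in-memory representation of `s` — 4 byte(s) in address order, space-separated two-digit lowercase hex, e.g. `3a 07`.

e2 d5 af 4f

[0+:5] rsvd=2 & 0x1f = 0x2; word=0x00000002
[5+:24] id=8224431 & 0xffffff = 0x7d7eaf; word=0x0fafd5e2
[29+:3] bank=2 & 0x7 = 0x2; word=0x4fafd5e2
word = 0x4fafd5e2 → little-endian bytes:
  [0]=0xe2  [1]=0xd5  [2]=0xaf  [3]=0x4f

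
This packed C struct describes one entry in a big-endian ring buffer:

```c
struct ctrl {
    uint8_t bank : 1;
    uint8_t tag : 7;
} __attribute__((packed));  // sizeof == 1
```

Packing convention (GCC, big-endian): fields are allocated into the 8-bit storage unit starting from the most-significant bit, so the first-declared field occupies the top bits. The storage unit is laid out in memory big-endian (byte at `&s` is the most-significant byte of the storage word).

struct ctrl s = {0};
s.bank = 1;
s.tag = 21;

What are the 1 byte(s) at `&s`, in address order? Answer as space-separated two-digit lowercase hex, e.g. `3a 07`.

[7+:1] bank=1 & 0x1 = 0x1; word=0x80
[0+:7] tag=21 & 0x7f = 0x15; word=0x95
word = 0x95 → big-endian bytes:
  [0]=0x95

95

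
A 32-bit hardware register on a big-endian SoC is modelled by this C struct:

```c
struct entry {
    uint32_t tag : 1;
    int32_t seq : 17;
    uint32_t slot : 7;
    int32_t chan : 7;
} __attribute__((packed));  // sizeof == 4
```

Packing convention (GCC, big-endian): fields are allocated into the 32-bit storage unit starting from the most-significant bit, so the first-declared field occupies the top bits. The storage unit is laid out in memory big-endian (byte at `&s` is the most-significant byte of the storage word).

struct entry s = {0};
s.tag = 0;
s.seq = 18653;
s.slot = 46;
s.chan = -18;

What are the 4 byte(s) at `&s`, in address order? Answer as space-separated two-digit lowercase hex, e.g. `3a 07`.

tag (1b) val=0 bits=0x0 at bit 31: 0x00000000
seq (17b) val=18653 bits=0x48dd at bit 14: 0x12374000
slot (7b) val=46 bits=0x2e at bit 7: 0x12375700
chan (7b) val=-18 bits=0x6e at bit 0: 0x1237576e
word = 0x1237576e → big-endian bytes:
  [0]=0x12  [1]=0x37  [2]=0x57  [3]=0x6e

12 37 57 6e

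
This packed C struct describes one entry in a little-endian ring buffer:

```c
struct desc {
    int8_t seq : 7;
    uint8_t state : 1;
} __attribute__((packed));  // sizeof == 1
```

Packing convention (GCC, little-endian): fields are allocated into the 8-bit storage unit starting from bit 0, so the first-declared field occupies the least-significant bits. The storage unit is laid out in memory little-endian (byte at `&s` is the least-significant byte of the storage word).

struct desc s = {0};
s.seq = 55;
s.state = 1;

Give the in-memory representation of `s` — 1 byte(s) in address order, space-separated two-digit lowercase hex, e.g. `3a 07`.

b7

seq:7 = 55 → 0x37 << 0 → word 0x37
state:1 = 1 → 0x1 << 7 → word 0xb7
word = 0xb7 → little-endian bytes:
  [0]=0xb7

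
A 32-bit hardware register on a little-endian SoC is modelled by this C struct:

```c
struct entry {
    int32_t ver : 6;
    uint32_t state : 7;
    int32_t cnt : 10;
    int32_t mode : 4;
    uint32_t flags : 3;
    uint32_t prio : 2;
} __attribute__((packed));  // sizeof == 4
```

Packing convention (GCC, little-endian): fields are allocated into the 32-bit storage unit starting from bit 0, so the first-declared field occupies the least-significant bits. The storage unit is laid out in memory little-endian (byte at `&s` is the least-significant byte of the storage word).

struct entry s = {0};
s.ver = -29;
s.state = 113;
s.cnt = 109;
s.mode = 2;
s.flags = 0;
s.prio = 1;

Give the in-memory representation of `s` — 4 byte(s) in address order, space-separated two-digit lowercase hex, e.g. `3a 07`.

63 bc 0d 41

ver (6b) val=-29 bits=0x23 at bit 0: 0x00000023
state (7b) val=113 bits=0x71 at bit 6: 0x00001c63
cnt (10b) val=109 bits=0x6d at bit 13: 0x000dbc63
mode (4b) val=2 bits=0x2 at bit 23: 0x010dbc63
flags (3b) val=0 bits=0x0 at bit 27: 0x010dbc63
prio (2b) val=1 bits=0x1 at bit 30: 0x410dbc63
word = 0x410dbc63 → little-endian bytes:
  [0]=0x63  [1]=0xbc  [2]=0x0d  [3]=0x41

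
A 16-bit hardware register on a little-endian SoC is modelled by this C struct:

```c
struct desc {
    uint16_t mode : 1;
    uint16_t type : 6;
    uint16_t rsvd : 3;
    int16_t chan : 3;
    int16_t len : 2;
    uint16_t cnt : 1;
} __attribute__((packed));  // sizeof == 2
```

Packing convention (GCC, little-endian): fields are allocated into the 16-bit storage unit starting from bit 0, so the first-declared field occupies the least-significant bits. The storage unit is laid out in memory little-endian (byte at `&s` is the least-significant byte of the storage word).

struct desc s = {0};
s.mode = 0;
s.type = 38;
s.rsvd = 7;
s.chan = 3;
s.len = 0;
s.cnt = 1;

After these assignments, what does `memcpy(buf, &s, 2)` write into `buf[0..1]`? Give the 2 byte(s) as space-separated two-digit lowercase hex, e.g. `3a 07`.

mode:1 = 0 → 0x0 << 0 → word 0x0000
type:6 = 38 → 0x26 << 1 → word 0x004c
rsvd:3 = 7 → 0x7 << 7 → word 0x03cc
chan:3 = 3 → 0x3 << 10 → word 0x0fcc
len:2 = 0 → 0x0 << 13 → word 0x0fcc
cnt:1 = 1 → 0x1 << 15 → word 0x8fcc
word = 0x8fcc → little-endian bytes:
  [0]=0xcc  [1]=0x8f

cc 8f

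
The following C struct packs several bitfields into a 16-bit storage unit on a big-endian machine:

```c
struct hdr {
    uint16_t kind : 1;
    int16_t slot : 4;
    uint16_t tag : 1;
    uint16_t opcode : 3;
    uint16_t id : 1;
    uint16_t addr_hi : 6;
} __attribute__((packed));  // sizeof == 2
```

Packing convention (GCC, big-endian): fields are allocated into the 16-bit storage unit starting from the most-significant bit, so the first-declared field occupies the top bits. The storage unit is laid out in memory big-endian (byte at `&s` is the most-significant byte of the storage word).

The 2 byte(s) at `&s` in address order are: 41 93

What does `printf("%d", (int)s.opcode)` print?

[0]=0x41 [1]=0x93 (big-endian) → word 0x4193
kind:1 @ bit 15 → (0x4193>>15)&0x1 = 0x0
slot:4 @ bit 11 → (0x4193>>11)&0xf = 0x8
tag:1 @ bit 10 → (0x4193>>10)&0x1 = 0x0
opcode:3 @ bit 7 → (0x4193>>7)&0x7 = 0x3  ←
id:1 @ bit 6 → (0x4193>>6)&0x1 = 0x0
addr_hi:6 @ bit 0 → (0x4193>>0)&0x3f = 0x13

3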